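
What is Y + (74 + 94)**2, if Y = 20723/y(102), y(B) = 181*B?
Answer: 30652483/1086 ≈ 28225.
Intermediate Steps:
Y = 1219/1086 (Y = 20723/((181*102)) = 20723/18462 = 20723*(1/18462) = 1219/1086 ≈ 1.1225)
Y + (74 + 94)**2 = 1219/1086 + (74 + 94)**2 = 1219/1086 + 168**2 = 1219/1086 + 28224 = 30652483/1086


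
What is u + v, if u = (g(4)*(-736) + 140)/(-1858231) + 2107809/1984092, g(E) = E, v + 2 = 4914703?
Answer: 549091552664723803/111724280644 ≈ 4.9147e+6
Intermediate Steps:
v = 4914701 (v = -2 + 4914703 = 4914701)
u = 118859376359/111724280644 (u = (4*(-736) + 140)/(-1858231) + 2107809/1984092 = (-2944 + 140)*(-1/1858231) + 2107809*(1/1984092) = -2804*(-1/1858231) + 63873/60124 = 2804/1858231 + 63873/60124 = 118859376359/111724280644 ≈ 1.0639)
u + v = 118859376359/111724280644 + 4914701 = 549091552664723803/111724280644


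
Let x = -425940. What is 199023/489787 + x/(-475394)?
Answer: 151617107421/116420900539 ≈ 1.3023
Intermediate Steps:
199023/489787 + x/(-475394) = 199023/489787 - 425940/(-475394) = 199023*(1/489787) - 425940*(-1/475394) = 199023/489787 + 212970/237697 = 151617107421/116420900539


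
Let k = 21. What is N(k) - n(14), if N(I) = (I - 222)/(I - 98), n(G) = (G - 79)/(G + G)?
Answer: 217/44 ≈ 4.9318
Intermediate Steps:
n(G) = (-79 + G)/(2*G) (n(G) = (-79 + G)/((2*G)) = (-79 + G)*(1/(2*G)) = (-79 + G)/(2*G))
N(I) = (-222 + I)/(-98 + I)
N(k) - n(14) = (-222 + 21)/(-98 + 21) - (-79 + 14)/(2*14) = -201/(-77) - (-65)/(2*14) = -1/77*(-201) - 1*(-65/28) = 201/77 + 65/28 = 217/44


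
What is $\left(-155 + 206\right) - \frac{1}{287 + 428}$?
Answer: $\frac{36464}{715} \approx 50.999$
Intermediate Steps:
$\left(-155 + 206\right) - \frac{1}{287 + 428} = 51 - \frac{1}{715} = \frac{36464}{715}$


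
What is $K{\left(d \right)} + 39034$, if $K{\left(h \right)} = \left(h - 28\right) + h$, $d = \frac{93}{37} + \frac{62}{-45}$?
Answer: $\frac{64948772}{1665} \approx 39008.0$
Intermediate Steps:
$d = \frac{1891}{1665}$ ($d = 93 \cdot \frac{1}{37} + 62 \left(- \frac{1}{45}\right) = \frac{93}{37} - \frac{62}{45} = \frac{1891}{1665} \approx 1.1357$)
$K{\left(h \right)} = -28 + 2 h$ ($K{\left(h \right)} = \left(-28 + h\right) + h = -28 + 2 h$)
$K{\left(d \right)} + 39034 = \left(-28 + 2 \cdot \frac{1891}{1665}\right) + 39034 = \left(-28 + \frac{3782}{1665}\right) + 39034 = - \frac{42838}{1665} + 39034 = \frac{64948772}{1665}$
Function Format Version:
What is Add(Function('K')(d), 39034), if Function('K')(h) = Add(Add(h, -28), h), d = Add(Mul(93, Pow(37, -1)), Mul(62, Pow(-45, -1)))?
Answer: Rational(64948772, 1665) ≈ 39008.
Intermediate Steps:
d = Rational(1891, 1665) (d = Add(Mul(93, Rational(1, 37)), Mul(62, Rational(-1, 45))) = Add(Rational(93, 37), Rational(-62, 45)) = Rational(1891, 1665) ≈ 1.1357)
Function('K')(h) = Add(-28, Mul(2, h)) (Function('K')(h) = Add(Add(-28, h), h) = Add(-28, Mul(2, h)))
Add(Function('K')(d), 39034) = Add(Add(-28, Mul(2, Rational(1891, 1665))), 39034) = Add(Add(-28, Rational(3782, 1665)), 39034) = Add(Rational(-42838, 1665), 39034) = Rational(64948772, 1665)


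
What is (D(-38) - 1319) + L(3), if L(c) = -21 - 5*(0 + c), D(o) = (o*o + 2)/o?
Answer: -26468/19 ≈ -1393.1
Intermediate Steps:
D(o) = (2 + o**2)/o (D(o) = (o**2 + 2)/o = (2 + o**2)/o)
L(c) = -21 - 5*c
(D(-38) - 1319) + L(3) = ((-38 + 2/(-38)) - 1319) + (-21 - 5*3) = ((-38 + 2*(-1/38)) - 1319) + (-21 - 15) = ((-38 - 1/19) - 1319) - 36 = (-723/19 - 1319) - 36 = -25784/19 - 36 = -26468/19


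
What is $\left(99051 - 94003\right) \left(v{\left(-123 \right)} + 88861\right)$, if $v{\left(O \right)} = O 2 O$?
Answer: $601312712$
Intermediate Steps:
$v{\left(O \right)} = 2 O^{2}$ ($v{\left(O \right)} = 2 O O = 2 O^{2}$)
$\left(99051 - 94003\right) \left(v{\left(-123 \right)} + 88861\right) = \left(99051 - 94003\right) \left(2 \left(-123\right)^{2} + 88861\right) = 5048 \left(2 \cdot 15129 + 88861\right) = 5048 \left(30258 + 88861\right) = 5048 \cdot 119119 = 601312712$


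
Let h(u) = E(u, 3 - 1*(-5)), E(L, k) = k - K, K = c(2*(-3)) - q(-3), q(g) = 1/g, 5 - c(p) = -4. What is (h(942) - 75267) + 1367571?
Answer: 3876908/3 ≈ 1.2923e+6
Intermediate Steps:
c(p) = 9 (c(p) = 5 - 1*(-4) = 5 + 4 = 9)
K = 28/3 (K = 9 - 1/(-3) = 9 - 1*(-⅓) = 9 + ⅓ = 28/3 ≈ 9.3333)
E(L, k) = -28/3 + k (E(L, k) = k - 1*28/3 = k - 28/3 = -28/3 + k)
h(u) = -4/3 (h(u) = -28/3 + (3 - 1*(-5)) = -28/3 + (3 + 5) = -28/3 + 8 = -4/3)
(h(942) - 75267) + 1367571 = (-4/3 - 75267) + 1367571 = -225805/3 + 1367571 = 3876908/3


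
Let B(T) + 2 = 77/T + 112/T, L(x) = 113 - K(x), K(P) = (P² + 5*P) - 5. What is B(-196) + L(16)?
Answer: -6187/28 ≈ -220.96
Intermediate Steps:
K(P) = -5 + P² + 5*P
L(x) = 118 - x² - 5*x (L(x) = 113 - (-5 + x² + 5*x) = 113 + (5 - x² - 5*x) = 118 - x² - 5*x)
B(T) = -2 + 189/T (B(T) = -2 + (77/T + 112/T) = -2 + 189/T)
B(-196) + L(16) = (-2 + 189/(-196)) + (118 - 1*16² - 5*16) = (-2 + 189*(-1/196)) + (118 - 1*256 - 80) = (-2 - 27/28) + (118 - 256 - 80) = -83/28 - 218 = -6187/28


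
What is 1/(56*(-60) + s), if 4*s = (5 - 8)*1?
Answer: -4/13443 ≈ -0.00029755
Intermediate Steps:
s = -¾ (s = ((5 - 8)*1)/4 = (-3*1)/4 = (¼)*(-3) = -¾ ≈ -0.75000)
1/(56*(-60) + s) = 1/(56*(-60) - ¾) = 1/(-3360 - ¾) = 1/(-13443/4) = -4/13443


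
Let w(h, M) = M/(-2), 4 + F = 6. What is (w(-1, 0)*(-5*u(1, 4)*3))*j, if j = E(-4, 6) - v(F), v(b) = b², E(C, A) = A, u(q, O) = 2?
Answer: 0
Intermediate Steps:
F = 2 (F = -4 + 6 = 2)
w(h, M) = -M/2 (w(h, M) = M*(-½) = -M/2)
j = 2 (j = 6 - 1*2² = 6 - 1*4 = 6 - 4 = 2)
(w(-1, 0)*(-5*u(1, 4)*3))*j = ((-½*0)*(-5*2*3))*2 = (0*(-10*3))*2 = (0*(-30))*2 = 0*2 = 0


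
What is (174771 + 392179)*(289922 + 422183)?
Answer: 403727929750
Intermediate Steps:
(174771 + 392179)*(289922 + 422183) = 566950*712105 = 403727929750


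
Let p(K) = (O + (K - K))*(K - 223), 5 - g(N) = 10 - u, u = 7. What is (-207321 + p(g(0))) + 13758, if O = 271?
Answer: -253454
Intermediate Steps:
g(N) = 2 (g(N) = 5 - (10 - 1*7) = 5 - (10 - 7) = 5 - 1*3 = 5 - 3 = 2)
p(K) = -60433 + 271*K (p(K) = (271 + (K - K))*(K - 223) = (271 + 0)*(-223 + K) = 271*(-223 + K) = -60433 + 271*K)
(-207321 + p(g(0))) + 13758 = (-207321 + (-60433 + 271*2)) + 13758 = (-207321 + (-60433 + 542)) + 13758 = (-207321 - 59891) + 13758 = -267212 + 13758 = -253454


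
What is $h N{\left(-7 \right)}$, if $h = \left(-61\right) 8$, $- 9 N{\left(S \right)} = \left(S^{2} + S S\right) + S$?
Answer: $\frac{44408}{9} \approx 4934.2$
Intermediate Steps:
$N{\left(S \right)} = - \frac{2 S^{2}}{9} - \frac{S}{9}$ ($N{\left(S \right)} = - \frac{\left(S^{2} + S S\right) + S}{9} = - \frac{\left(S^{2} + S^{2}\right) + S}{9} = - \frac{2 S^{2} + S}{9} = - \frac{S + 2 S^{2}}{9} = - \frac{2 S^{2}}{9} - \frac{S}{9}$)
$h = -488$
$h N{\left(-7 \right)} = - 488 \left(\left(- \frac{1}{9}\right) \left(-7\right) \left(1 + 2 \left(-7\right)\right)\right) = - 488 \left(\left(- \frac{1}{9}\right) \left(-7\right) \left(1 - 14\right)\right) = - 488 \left(\left(- \frac{1}{9}\right) \left(-7\right) \left(-13\right)\right) = \left(-488\right) \left(- \frac{91}{9}\right) = \frac{44408}{9}$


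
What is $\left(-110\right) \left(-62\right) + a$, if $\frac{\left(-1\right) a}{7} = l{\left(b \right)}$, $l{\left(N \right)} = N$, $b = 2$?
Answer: $6806$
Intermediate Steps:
$a = -14$ ($a = \left(-7\right) 2 = -14$)
$\left(-110\right) \left(-62\right) + a = \left(-110\right) \left(-62\right) - 14 = 6820 - 14 = 6806$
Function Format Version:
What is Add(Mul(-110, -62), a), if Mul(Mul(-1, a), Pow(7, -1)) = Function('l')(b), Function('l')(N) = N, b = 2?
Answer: 6806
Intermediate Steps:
a = -14 (a = Mul(-7, 2) = -14)
Add(Mul(-110, -62), a) = Add(Mul(-110, -62), -14) = Add(6820, -14) = 6806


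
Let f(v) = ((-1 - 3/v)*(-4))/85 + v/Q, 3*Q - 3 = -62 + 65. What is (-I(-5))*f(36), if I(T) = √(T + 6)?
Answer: -4603/255 ≈ -18.051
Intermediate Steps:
Q = 2 (Q = 1 + (-62 + 65)/3 = 1 + (⅓)*3 = 1 + 1 = 2)
f(v) = 4/85 + v/2 + 12/(85*v) (f(v) = ((-1 - 3/v)*(-4))/85 + v/2 = (4 + 12/v)*(1/85) + v*(½) = (4/85 + 12/(85*v)) + v/2 = 4/85 + v/2 + 12/(85*v))
I(T) = √(6 + T)
(-I(-5))*f(36) = (-√(6 - 5))*((1/170)*(24 + 36*(8 + 85*36))/36) = (-√1)*((1/170)*(1/36)*(24 + 36*(8 + 3060))) = (-1*1)*((1/170)*(1/36)*(24 + 36*3068)) = -(24 + 110448)/(170*36) = -110472/(170*36) = -1*4603/255 = -4603/255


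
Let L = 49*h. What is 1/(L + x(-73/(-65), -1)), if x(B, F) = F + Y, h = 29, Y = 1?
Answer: 1/1421 ≈ 0.00070373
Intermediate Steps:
x(B, F) = 1 + F (x(B, F) = F + 1 = 1 + F)
L = 1421 (L = 49*29 = 1421)
1/(L + x(-73/(-65), -1)) = 1/(1421 + (1 - 1)) = 1/(1421 + 0) = 1/1421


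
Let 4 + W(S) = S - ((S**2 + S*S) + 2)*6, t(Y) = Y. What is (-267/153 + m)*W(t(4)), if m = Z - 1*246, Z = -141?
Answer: 79304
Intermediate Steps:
m = -387 (m = -141 - 1*246 = -141 - 246 = -387)
W(S) = -16 + S - 12*S**2 (W(S) = -4 + (S - ((S**2 + S*S) + 2)*6) = -4 + (S - ((S**2 + S**2) + 2)*6) = -4 + (S - (2*S**2 + 2)*6) = -4 + (S - (2 + 2*S**2)*6) = -4 + (S - (12 + 12*S**2)) = -4 + (S + (-12 - 12*S**2)) = -4 + (-12 + S - 12*S**2) = -16 + S - 12*S**2)
(-267/153 + m)*W(t(4)) = (-267/153 - 387)*(-16 + 4 - 12*4**2) = (-267*1/153 - 387)*(-16 + 4 - 12*16) = (-89/51 - 387)*(-16 + 4 - 192) = -19826/51*(-204) = 79304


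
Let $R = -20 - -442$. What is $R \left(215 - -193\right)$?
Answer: $172176$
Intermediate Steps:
$R = 422$ ($R = -20 + 442 = 422$)
$R \left(215 - -193\right) = 422 \left(215 - -193\right) = 422 \left(215 + 193\right) = 422 \cdot 408 = 172176$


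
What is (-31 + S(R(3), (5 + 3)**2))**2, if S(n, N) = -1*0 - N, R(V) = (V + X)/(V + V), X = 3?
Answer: 9025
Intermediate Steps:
R(V) = (3 + V)/(2*V) (R(V) = (V + 3)/(V + V) = (3 + V)/((2*V)) = (3 + V)*(1/(2*V)) = (3 + V)/(2*V))
S(n, N) = -N (S(n, N) = 0 - N = -N)
(-31 + S(R(3), (5 + 3)**2))**2 = (-31 - (5 + 3)**2)**2 = (-31 - 1*8**2)**2 = (-31 - 1*64)**2 = (-31 - 64)**2 = (-95)**2 = 9025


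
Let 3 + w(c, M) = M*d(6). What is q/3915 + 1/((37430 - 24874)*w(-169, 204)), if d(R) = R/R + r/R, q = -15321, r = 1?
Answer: -3013803863/770122260 ≈ -3.9134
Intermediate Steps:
d(R) = 1 + 1/R (d(R) = R/R + 1/R = 1 + 1/R)
w(c, M) = -3 + 7*M/6 (w(c, M) = -3 + M*((1 + 6)/6) = -3 + M*((⅙)*7) = -3 + M*(7/6) = -3 + 7*M/6)
q/3915 + 1/((37430 - 24874)*w(-169, 204)) = -15321/3915 + 1/((37430 - 24874)*(-3 + (7/6)*204)) = -15321*1/3915 + 1/(12556*(-3 + 238)) = -5107/1305 + (1/12556)/235 = -5107/1305 + (1/12556)*(1/235) = -5107/1305 + 1/2950660 = -3013803863/770122260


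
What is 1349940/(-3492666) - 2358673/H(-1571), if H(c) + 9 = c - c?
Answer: 16950709553/64679 ≈ 2.6207e+5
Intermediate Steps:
H(c) = -9 (H(c) = -9 + (c - c) = -9 + 0 = -9)
1349940/(-3492666) - 2358673/H(-1571) = 1349940/(-3492666) - 2358673/(-9) = 1349940*(-1/3492666) - 2358673*(-⅑) = -224990/582111 + 2358673/9 = 16950709553/64679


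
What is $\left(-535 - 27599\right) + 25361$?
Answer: $-2773$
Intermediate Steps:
$\left(-535 - 27599\right) + 25361 = -28134 + 25361 = -2773$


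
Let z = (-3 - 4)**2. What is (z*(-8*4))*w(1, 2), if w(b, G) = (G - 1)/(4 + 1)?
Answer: -1568/5 ≈ -313.60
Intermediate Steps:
w(b, G) = -1/5 + G/5 (w(b, G) = (-1 + G)/5 = (-1 + G)*(1/5) = -1/5 + G/5)
z = 49 (z = (-7)**2 = 49)
(z*(-8*4))*w(1, 2) = (49*(-8*4))*(-1/5 + (1/5)*2) = (49*(-32))*(-1/5 + 2/5) = -1568*1/5 = -1568/5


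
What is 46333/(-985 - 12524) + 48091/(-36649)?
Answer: -2347719436/495091341 ≈ -4.7420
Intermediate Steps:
46333/(-985 - 12524) + 48091/(-36649) = 46333/(-13509) + 48091*(-1/36649) = 46333*(-1/13509) - 48091/36649 = -46333/13509 - 48091/36649 = -2347719436/495091341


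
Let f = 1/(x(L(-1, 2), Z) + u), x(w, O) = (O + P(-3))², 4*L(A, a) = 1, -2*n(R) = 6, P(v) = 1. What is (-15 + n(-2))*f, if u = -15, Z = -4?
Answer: 3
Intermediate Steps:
n(R) = -3 (n(R) = -½*6 = -3)
L(A, a) = ¼ (L(A, a) = (¼)*1 = ¼)
x(w, O) = (1 + O)² (x(w, O) = (O + 1)² = (1 + O)²)
f = -⅙ (f = 1/((1 - 4)² - 15) = 1/((-3)² - 15) = 1/(9 - 15) = 1/(-6) = -⅙ ≈ -0.16667)
(-15 + n(-2))*f = (-15 - 3)*(-⅙) = -18*(-⅙) = 3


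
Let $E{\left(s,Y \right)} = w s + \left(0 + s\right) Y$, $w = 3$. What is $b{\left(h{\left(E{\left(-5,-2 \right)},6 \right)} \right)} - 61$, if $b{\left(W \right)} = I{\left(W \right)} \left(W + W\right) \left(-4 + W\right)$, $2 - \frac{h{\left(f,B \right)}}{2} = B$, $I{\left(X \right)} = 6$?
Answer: $1091$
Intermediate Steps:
$E{\left(s,Y \right)} = 3 s + Y s$ ($E{\left(s,Y \right)} = 3 s + \left(0 + s\right) Y = 3 s + s Y = 3 s + Y s$)
$h{\left(f,B \right)} = 4 - 2 B$
$b{\left(W \right)} = 12 W \left(-4 + W\right)$ ($b{\left(W \right)} = 6 \left(W + W\right) \left(-4 + W\right) = 6 \cdot 2 W \left(-4 + W\right) = 12 W \left(-4 + W\right)$)
$b{\left(h{\left(E{\left(-5,-2 \right)},6 \right)} \right)} - 61 = 12 \left(4 - 12\right) \left(-4 + \left(4 - 12\right)\right) - 61 = 12 \left(-8\right) \left(-4 - 8\right) - 61 = 12 \left(-8\right) \left(-12\right) - 61 = 1152 - 61 = 1091$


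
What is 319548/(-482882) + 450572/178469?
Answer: 80271848246/43089733829 ≈ 1.8629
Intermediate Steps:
319548/(-482882) + 450572/178469 = 319548*(-1/482882) + 450572*(1/178469) = -159774/241441 + 450572/178469 = 80271848246/43089733829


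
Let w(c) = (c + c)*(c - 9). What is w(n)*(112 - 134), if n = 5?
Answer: 880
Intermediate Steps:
w(c) = 2*c*(-9 + c) (w(c) = (2*c)*(-9 + c) = 2*c*(-9 + c))
w(n)*(112 - 134) = (2*5*(-9 + 5))*(112 - 134) = (2*5*(-4))*(-22) = -40*(-22) = 880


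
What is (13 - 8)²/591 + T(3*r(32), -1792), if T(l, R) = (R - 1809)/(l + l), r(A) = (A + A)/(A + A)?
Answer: -236449/394 ≈ -600.12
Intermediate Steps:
r(A) = 1 (r(A) = (2*A)/((2*A)) = (2*A)*(1/(2*A)) = 1)
T(l, R) = (-1809 + R)/(2*l) (T(l, R) = (-1809 + R)/((2*l)) = (-1809 + R)*(1/(2*l)) = (-1809 + R)/(2*l))
(13 - 8)²/591 + T(3*r(32), -1792) = (13 - 8)²/591 + (-1809 - 1792)/(2*((3*1))) = (1/591)*5² + (½)*(-3601)/3 = (1/591)*25 + (½)*(⅓)*(-3601) = 25/591 - 3601/6 = -236449/394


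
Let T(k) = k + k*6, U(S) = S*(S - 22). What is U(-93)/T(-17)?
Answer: -10695/119 ≈ -89.874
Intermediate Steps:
U(S) = S*(-22 + S)
T(k) = 7*k (T(k) = k + 6*k = 7*k)
U(-93)/T(-17) = (-93*(-22 - 93))/((7*(-17))) = -93*(-115)/(-119) = 10695*(-1/119) = -10695/119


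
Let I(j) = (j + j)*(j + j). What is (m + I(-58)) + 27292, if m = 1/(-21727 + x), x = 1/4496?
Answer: 3980451709572/97684591 ≈ 40748.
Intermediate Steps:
x = 1/4496 ≈ 0.00022242
I(j) = 4*j² (I(j) = (2*j)*(2*j) = 4*j²)
m = -4496/97684591 (m = 1/(-21727 + 1/4496) = 1/(-97684591/4496) = -4496/97684591 ≈ -4.6026e-5)
(m + I(-58)) + 27292 = (-4496/97684591 + 4*(-58)²) + 27292 = (-4496/97684591 + 4*3364) + 27292 = (-4496/97684591 + 13456) + 27292 = 1314443852000/97684591 + 27292 = 3980451709572/97684591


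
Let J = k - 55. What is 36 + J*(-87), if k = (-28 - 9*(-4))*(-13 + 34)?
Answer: -9795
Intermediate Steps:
k = 168 (k = (-28 + 36)*21 = 8*21 = 168)
J = 113 (J = 168 - 55 = 113)
36 + J*(-87) = 36 + 113*(-87) = 36 - 9831 = -9795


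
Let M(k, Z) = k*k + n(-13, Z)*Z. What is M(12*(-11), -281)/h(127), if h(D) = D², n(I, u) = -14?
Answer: 21358/16129 ≈ 1.3242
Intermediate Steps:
M(k, Z) = k² - 14*Z (M(k, Z) = k*k - 14*Z = k² - 14*Z)
M(12*(-11), -281)/h(127) = ((12*(-11))² - 14*(-281))/(127²) = ((-132)² + 3934)/16129 = (17424 + 3934)*(1/16129) = 21358*(1/16129) = 21358/16129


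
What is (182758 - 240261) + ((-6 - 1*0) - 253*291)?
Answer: -131132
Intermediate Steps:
(182758 - 240261) + ((-6 - 1*0) - 253*291) = -57503 + ((-6 + 0) - 73623) = -57503 + (-6 - 73623) = -57503 - 73629 = -131132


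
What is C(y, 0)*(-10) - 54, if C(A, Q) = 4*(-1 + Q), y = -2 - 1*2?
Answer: -14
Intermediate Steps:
y = -4 (y = -2 - 2 = -4)
C(A, Q) = -4 + 4*Q
C(y, 0)*(-10) - 54 = (-4 + 4*0)*(-10) - 54 = (-4 + 0)*(-10) - 54 = -4*(-10) - 54 = 40 - 54 = -14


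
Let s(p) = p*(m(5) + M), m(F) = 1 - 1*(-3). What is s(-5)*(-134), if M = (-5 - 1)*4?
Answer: -13400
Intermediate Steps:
M = -24 (M = -6*4 = -24)
m(F) = 4 (m(F) = 1 + 3 = 4)
s(p) = -20*p (s(p) = p*(4 - 24) = p*(-20) = -20*p)
s(-5)*(-134) = -20*(-5)*(-134) = 100*(-134) = -13400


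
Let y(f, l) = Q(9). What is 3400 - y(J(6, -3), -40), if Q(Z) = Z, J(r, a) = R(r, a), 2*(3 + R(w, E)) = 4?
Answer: 3391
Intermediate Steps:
R(w, E) = -1 (R(w, E) = -3 + (½)*4 = -3 + 2 = -1)
J(r, a) = -1
y(f, l) = 9
3400 - y(J(6, -3), -40) = 3400 - 1*9 = 3400 - 9 = 3391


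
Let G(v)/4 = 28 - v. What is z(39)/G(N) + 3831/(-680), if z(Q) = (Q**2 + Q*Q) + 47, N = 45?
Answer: -34721/680 ≈ -51.060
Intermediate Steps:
G(v) = 112 - 4*v (G(v) = 4*(28 - v) = 112 - 4*v)
z(Q) = 47 + 2*Q**2 (z(Q) = (Q**2 + Q**2) + 47 = 2*Q**2 + 47 = 47 + 2*Q**2)
z(39)/G(N) + 3831/(-680) = (47 + 2*39**2)/(112 - 4*45) + 3831/(-680) = (47 + 2*1521)/(112 - 180) + 3831*(-1/680) = (47 + 3042)/(-68) - 3831/680 = 3089*(-1/68) - 3831/680 = -3089/68 - 3831/680 = -34721/680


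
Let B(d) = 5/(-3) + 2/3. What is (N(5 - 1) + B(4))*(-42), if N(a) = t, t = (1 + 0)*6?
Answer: -210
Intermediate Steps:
B(d) = -1 (B(d) = 5*(-1/3) + 2*(1/3) = -5/3 + 2/3 = -1)
t = 6 (t = 1*6 = 6)
N(a) = 6
(N(5 - 1) + B(4))*(-42) = (6 - 1)*(-42) = 5*(-42) = -210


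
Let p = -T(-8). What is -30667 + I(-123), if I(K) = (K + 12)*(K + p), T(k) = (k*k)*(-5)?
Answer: -52534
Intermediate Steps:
T(k) = -5*k² (T(k) = k²*(-5) = -5*k²)
p = 320 (p = -(-5)*(-8)² = -(-5)*64 = -1*(-320) = 320)
I(K) = (12 + K)*(320 + K) (I(K) = (K + 12)*(K + 320) = (12 + K)*(320 + K))
-30667 + I(-123) = -30667 + (3840 + (-123)² + 332*(-123)) = -30667 + (3840 + 15129 - 40836) = -30667 - 21867 = -52534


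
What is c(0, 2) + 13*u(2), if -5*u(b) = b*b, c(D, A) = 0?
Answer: -52/5 ≈ -10.400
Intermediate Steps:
u(b) = -b²/5 (u(b) = -b*b/5 = -b²/5)
c(0, 2) + 13*u(2) = 0 + 13*(-⅕*2²) = 0 + 13*(-⅕*4) = 0 + 13*(-⅘) = 0 - 52/5 = -52/5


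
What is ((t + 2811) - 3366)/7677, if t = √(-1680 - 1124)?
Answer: -185/2559 + 2*I*√701/7677 ≈ -0.072294 + 0.0068976*I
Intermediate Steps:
t = 2*I*√701 (t = √(-2804) = 2*I*√701 ≈ 52.953*I)
((t + 2811) - 3366)/7677 = ((2*I*√701 + 2811) - 3366)/7677 = ((2811 + 2*I*√701) - 3366)*(1/7677) = (-555 + 2*I*√701)*(1/7677) = -185/2559 + 2*I*√701/7677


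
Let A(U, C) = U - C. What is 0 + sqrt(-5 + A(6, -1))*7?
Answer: 7*sqrt(2) ≈ 9.8995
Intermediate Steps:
0 + sqrt(-5 + A(6, -1))*7 = 0 + sqrt(-5 + (6 - 1*(-1)))*7 = 0 + sqrt(-5 + (6 + 1))*7 = 0 + sqrt(-5 + 7)*7 = 0 + sqrt(2)*7 = 0 + 7*sqrt(2) = 7*sqrt(2)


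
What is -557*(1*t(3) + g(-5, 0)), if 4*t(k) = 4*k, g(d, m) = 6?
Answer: -5013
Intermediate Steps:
t(k) = k (t(k) = (4*k)/4 = k)
-557*(1*t(3) + g(-5, 0)) = -557*(1*3 + 6) = -557*(3 + 6) = -557*9 = -5013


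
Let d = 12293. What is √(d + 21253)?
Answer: √33546 ≈ 183.16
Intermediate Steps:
√(d + 21253) = √(12293 + 21253) = √33546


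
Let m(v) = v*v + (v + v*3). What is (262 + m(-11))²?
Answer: 114921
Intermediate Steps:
m(v) = v² + 4*v (m(v) = v² + (v + 3*v) = v² + 4*v)
(262 + m(-11))² = (262 - 11*(4 - 11))² = (262 - 11*(-7))² = (262 + 77)² = 339² = 114921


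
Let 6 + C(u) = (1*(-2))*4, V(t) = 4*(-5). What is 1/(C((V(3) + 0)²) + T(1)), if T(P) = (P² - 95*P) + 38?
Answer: -1/70 ≈ -0.014286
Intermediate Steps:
V(t) = -20
C(u) = -14 (C(u) = -6 + (1*(-2))*4 = -6 - 2*4 = -6 - 8 = -14)
T(P) = 38 + P² - 95*P
1/(C((V(3) + 0)²) + T(1)) = 1/(-14 + (38 + 1² - 95*1)) = 1/(-14 + (38 + 1 - 95)) = 1/(-14 - 56) = 1/(-70) = -1/70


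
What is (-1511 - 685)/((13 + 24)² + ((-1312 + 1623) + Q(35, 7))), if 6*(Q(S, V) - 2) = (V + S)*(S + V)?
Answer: -549/494 ≈ -1.1113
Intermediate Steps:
Q(S, V) = 2 + (S + V)²/6 (Q(S, V) = 2 + ((V + S)*(S + V))/6 = 2 + ((S + V)*(S + V))/6 = 2 + (S + V)²/6)
(-1511 - 685)/((13 + 24)² + ((-1312 + 1623) + Q(35, 7))) = (-1511 - 685)/((13 + 24)² + ((-1312 + 1623) + (2 + (35 + 7)²/6))) = -2196/(37² + (311 + (2 + (⅙)*42²))) = -2196/(1369 + (311 + (2 + (⅙)*1764))) = -2196/(1369 + (311 + (2 + 294))) = -2196/(1369 + (311 + 296)) = -2196/(1369 + 607) = -2196/1976 = -2196*1/1976 = -549/494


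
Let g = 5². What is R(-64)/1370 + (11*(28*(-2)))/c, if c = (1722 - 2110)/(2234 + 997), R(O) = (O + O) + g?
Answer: 681666389/132890 ≈ 5129.6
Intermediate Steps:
g = 25
R(O) = 25 + 2*O (R(O) = (O + O) + 25 = 2*O + 25 = 25 + 2*O)
c = -388/3231 ≈ -0.12009
R(-64)/1370 + (11*(28*(-2)))/c = (25 + 2*(-64))/1370 + (11*(28*(-2)))/(-388/3231) = (25 - 128)*(1/1370) + (11*(-56))*(-3231/388) = -103*1/1370 - 616*(-3231/388) = -103/1370 + 497574/97 = 681666389/132890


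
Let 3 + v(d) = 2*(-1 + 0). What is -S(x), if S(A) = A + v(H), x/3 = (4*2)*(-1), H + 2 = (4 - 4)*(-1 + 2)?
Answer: 29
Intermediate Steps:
H = -2 (H = -2 + (4 - 4)*(-1 + 2) = -2 + 0*1 = -2 + 0 = -2)
v(d) = -5 (v(d) = -3 + 2*(-1 + 0) = -3 + 2*(-1) = -3 - 2 = -5)
x = -24 (x = 3*((4*2)*(-1)) = 3*(8*(-1)) = 3*(-8) = -24)
S(A) = -5 + A (S(A) = A - 5 = -5 + A)
-S(x) = -(-5 - 24) = -1*(-29) = 29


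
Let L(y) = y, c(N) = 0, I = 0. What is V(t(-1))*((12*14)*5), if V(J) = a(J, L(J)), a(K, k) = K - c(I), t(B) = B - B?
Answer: 0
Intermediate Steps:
t(B) = 0
a(K, k) = K (a(K, k) = K - 1*0 = K + 0 = K)
V(J) = J
V(t(-1))*((12*14)*5) = 0*((12*14)*5) = 0*(168*5) = 0*840 = 0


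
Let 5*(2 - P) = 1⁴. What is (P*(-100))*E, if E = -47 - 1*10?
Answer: 10260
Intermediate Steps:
P = 9/5 (P = 2 - ⅕*1⁴ = 2 - ⅕*1 = 2 - ⅕ = 9/5 ≈ 1.8000)
E = -57 (E = -47 - 10 = -57)
(P*(-100))*E = ((9/5)*(-100))*(-57) = -180*(-57) = 10260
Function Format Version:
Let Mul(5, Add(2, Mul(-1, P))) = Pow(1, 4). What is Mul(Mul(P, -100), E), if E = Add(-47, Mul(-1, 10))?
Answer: 10260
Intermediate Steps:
P = Rational(9, 5) (P = Add(2, Mul(Rational(-1, 5), Pow(1, 4))) = Add(2, Mul(Rational(-1, 5), 1)) = Add(2, Rational(-1, 5)) = Rational(9, 5) ≈ 1.8000)
E = -57 (E = Add(-47, -10) = -57)
Mul(Mul(P, -100), E) = Mul(Mul(Rational(9, 5), -100), -57) = Mul(-180, -57) = 10260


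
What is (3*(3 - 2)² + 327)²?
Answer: 108900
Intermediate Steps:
(3*(3 - 2)² + 327)² = (3*1² + 327)² = (3*1 + 327)² = (3 + 327)² = 330² = 108900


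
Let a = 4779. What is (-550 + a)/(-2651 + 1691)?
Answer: -4229/960 ≈ -4.4052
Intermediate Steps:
(-550 + a)/(-2651 + 1691) = (-550 + 4779)/(-2651 + 1691) = 4229/(-960) = 4229*(-1/960) = -4229/960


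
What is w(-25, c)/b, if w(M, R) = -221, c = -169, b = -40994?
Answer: 221/40994 ≈ 0.0053910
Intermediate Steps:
w(-25, c)/b = -221/(-40994) = -221*(-1/40994) = 221/40994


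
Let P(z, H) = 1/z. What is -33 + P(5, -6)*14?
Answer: -151/5 ≈ -30.200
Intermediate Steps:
-33 + P(5, -6)*14 = -33 + 14/5 = -151/5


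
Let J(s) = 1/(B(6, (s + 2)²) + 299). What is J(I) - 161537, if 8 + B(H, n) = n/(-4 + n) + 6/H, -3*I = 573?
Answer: -1690498399928/10465085 ≈ -1.6154e+5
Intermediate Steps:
I = -191 (I = -⅓*573 = -191)
B(H, n) = -8 + 6/H + n/(-4 + n) (B(H, n) = -8 + (n/(-4 + n) + 6/H) = -8 + (6/H + n/(-4 + n)) = -8 + 6/H + n/(-4 + n))
J(s) = 1/(299 + (168 - 36*(2 + s)²)/(6*(-4 + (2 + s)²))) (J(s) = 1/((-24 + 6*(s + 2)² + 32*6 - 7*6*(s + 2)²)/(6*(-4 + (s + 2)²)) + 299) = 1/((-24 + 6*(2 + s)² + 192 - 7*6*(2 + s)²)/(6*(-4 + (2 + s)²)) + 299) = 1/((-24 + 6*(2 + s)² + 192 - 42*(2 + s)²)/(6*(-4 + (2 + s)²)) + 299) = 1/((168 - 36*(2 + s)²)/(6*(-4 + (2 + s)²)) + 299) = 1/(299 + (168 - 36*(2 + s)²)/(6*(-4 + (2 + s)²))))
J(I) - 161537 = (-4 + (2 - 191)²)/(-1168 + 293*(2 - 191)²) - 161537 = (-4 + (-189)²)/(-1168 + 293*(-189)²) - 161537 = (-4 + 35721)/(-1168 + 293*35721) - 161537 = 35717/(-1168 + 10466253) - 161537 = 35717/10465085 - 161537 = -1690498399928/10465085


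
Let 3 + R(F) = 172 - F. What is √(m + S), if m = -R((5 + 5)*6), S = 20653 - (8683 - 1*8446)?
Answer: √20307 ≈ 142.50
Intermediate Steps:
R(F) = 169 - F (R(F) = -3 + (172 - F) = 169 - F)
S = 20416 (S = 20653 - (8683 - 8446) = 20653 - 1*237 = 20653 - 237 = 20416)
m = -109 (m = -(169 - (5 + 5)*6) = -(169 - 10*6) = -(169 - 1*60) = -(169 - 60) = -1*109 = -109)
√(m + S) = √(-109 + 20416) = √20307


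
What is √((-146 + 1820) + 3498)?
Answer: 2*√1293 ≈ 71.917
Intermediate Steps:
√((-146 + 1820) + 3498) = √(1674 + 3498) = √5172 = 2*√1293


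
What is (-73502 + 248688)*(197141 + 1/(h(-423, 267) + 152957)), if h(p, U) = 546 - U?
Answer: 2646105545377261/76618 ≈ 3.4536e+10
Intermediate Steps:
(-73502 + 248688)*(197141 + 1/(h(-423, 267) + 152957)) = (-73502 + 248688)*(197141 + 1/((546 - 1*267) + 152957)) = 175186*(197141 + 1/((546 - 267) + 152957)) = 175186*(197141 + 1/(279 + 152957)) = 175186*(197141 + 1/153236) = 175186*(30209098277/153236) = 2646105545377261/76618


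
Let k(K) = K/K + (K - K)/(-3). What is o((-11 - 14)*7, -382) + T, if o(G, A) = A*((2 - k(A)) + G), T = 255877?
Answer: 322345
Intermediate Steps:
k(K) = 1 (k(K) = 1 + 0*(-1/3) = 1 + 0 = 1)
o(G, A) = A*(1 + G) (o(G, A) = A*((2 - 1*1) + G) = A*((2 - 1) + G) = A*(1 + G))
o((-11 - 14)*7, -382) + T = -382*(1 + (-11 - 14)*7) + 255877 = -382*(1 - 25*7) + 255877 = -382*(1 - 175) + 255877 = -382*(-174) + 255877 = 66468 + 255877 = 322345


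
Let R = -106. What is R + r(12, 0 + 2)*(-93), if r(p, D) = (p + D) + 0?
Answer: -1408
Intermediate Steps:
r(p, D) = D + p (r(p, D) = (D + p) + 0 = D + p)
R + r(12, 0 + 2)*(-93) = -106 + ((0 + 2) + 12)*(-93) = -106 + (2 + 12)*(-93) = -106 + 14*(-93) = -106 - 1302 = -1408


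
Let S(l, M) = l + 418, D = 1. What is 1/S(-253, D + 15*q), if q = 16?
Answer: 1/165 ≈ 0.0060606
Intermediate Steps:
S(l, M) = 418 + l
1/S(-253, D + 15*q) = 1/(418 - 253) = 1/165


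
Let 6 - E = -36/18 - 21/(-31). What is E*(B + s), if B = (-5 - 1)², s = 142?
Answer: 40406/31 ≈ 1303.4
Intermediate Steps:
B = 36 (B = (-6)² = 36)
E = 227/31 (E = 6 - (-36/18 - 21/(-31)) = 6 - (-36*1/18 - 21*(-1/31)) = 6 - (-2 + 21/31) = 6 - 1*(-41/31) = 6 + 41/31 = 227/31 ≈ 7.3226)
E*(B + s) = 227*(36 + 142)/31 = (227/31)*178 = 40406/31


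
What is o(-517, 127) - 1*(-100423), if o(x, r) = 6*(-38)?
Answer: 100195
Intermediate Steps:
o(x, r) = -228
o(-517, 127) - 1*(-100423) = -228 - 1*(-100423) = -228 + 100423 = 100195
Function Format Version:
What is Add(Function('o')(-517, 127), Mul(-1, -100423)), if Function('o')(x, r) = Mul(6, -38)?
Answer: 100195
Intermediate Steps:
Function('o')(x, r) = -228
Add(Function('o')(-517, 127), Mul(-1, -100423)) = Add(-228, Mul(-1, -100423)) = Add(-228, 100423) = 100195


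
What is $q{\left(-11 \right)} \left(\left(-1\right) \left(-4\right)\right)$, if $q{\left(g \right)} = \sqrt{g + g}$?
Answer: $4 i \sqrt{22} \approx 18.762 i$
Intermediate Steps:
$q{\left(g \right)} = \sqrt{2} \sqrt{g}$ ($q{\left(g \right)} = \sqrt{2 g} = \sqrt{2} \sqrt{g}$)
$q{\left(-11 \right)} \left(\left(-1\right) \left(-4\right)\right) = \sqrt{2} \sqrt{-11} \left(\left(-1\right) \left(-4\right)\right) = \sqrt{2} i \sqrt{11} \cdot 4 = i \sqrt{22} \cdot 4 = 4 i \sqrt{22}$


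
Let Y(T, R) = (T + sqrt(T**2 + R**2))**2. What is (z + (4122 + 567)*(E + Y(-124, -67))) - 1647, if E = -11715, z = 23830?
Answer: 110335597 - 1162872*sqrt(19865) ≈ -5.3563e+7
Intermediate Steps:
Y(T, R) = (T + sqrt(R**2 + T**2))**2
(z + (4122 + 567)*(E + Y(-124, -67))) - 1647 = (23830 + (4122 + 567)*(-11715 + (-124 + sqrt((-67)**2 + (-124)**2))**2)) - 1647 = (23830 + 4689*(-11715 + (-124 + sqrt(4489 + 15376))**2)) - 1647 = (23830 + 4689*(-11715 + (-124 + sqrt(19865))**2)) - 1647 = (23830 + (-54931635 + 4689*(-124 + sqrt(19865))**2)) - 1647 = (-54907805 + 4689*(-124 + sqrt(19865))**2) - 1647 = -54909452 + 4689*(-124 + sqrt(19865))**2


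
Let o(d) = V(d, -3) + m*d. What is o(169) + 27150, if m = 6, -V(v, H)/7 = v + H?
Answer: 27002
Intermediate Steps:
V(v, H) = -7*H - 7*v (V(v, H) = -7*(v + H) = -7*(H + v) = -7*H - 7*v)
o(d) = 21 - d (o(d) = (-7*(-3) - 7*d) + 6*d = (21 - 7*d) + 6*d = 21 - d)
o(169) + 27150 = (21 - 1*169) + 27150 = (21 - 169) + 27150 = -148 + 27150 = 27002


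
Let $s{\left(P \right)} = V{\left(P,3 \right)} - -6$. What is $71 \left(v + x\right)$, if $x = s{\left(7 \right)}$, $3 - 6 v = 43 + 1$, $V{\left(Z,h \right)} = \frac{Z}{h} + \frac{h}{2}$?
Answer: $213$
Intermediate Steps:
$V{\left(Z,h \right)} = \frac{h}{2} + \frac{Z}{h}$ ($V{\left(Z,h \right)} = \frac{Z}{h} + h \frac{1}{2} = \frac{Z}{h} + \frac{h}{2} = \frac{h}{2} + \frac{Z}{h}$)
$s{\left(P \right)} = \frac{15}{2} + \frac{P}{3}$ ($s{\left(P \right)} = \left(\frac{1}{2} \cdot 3 + \frac{P}{3}\right) - -6 = \left(\frac{3}{2} + P \frac{1}{3}\right) + 6 = \left(\frac{3}{2} + \frac{P}{3}\right) + 6 = \frac{15}{2} + \frac{P}{3}$)
$v = - \frac{41}{6}$ ($v = \frac{1}{2} - \frac{43 + 1}{6} = \frac{1}{2} - \frac{22}{3} = - \frac{41}{6} \approx -6.8333$)
$x = \frac{59}{6}$ ($x = \frac{15}{2} + \frac{1}{3} \cdot 7 = \frac{15}{2} + \frac{7}{3} = \frac{59}{6} \approx 9.8333$)
$71 \left(v + x\right) = 71 \left(- \frac{41}{6} + \frac{59}{6}\right) = 71 \cdot 3 = 213$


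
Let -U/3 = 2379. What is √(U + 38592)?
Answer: 3*√3495 ≈ 177.36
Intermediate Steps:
U = -7137 (U = -3*2379 = -7137)
√(U + 38592) = √(-7137 + 38592) = √31455 = 3*√3495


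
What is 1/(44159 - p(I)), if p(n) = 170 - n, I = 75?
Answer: 1/44064 ≈ 2.2694e-5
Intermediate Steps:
1/(44159 - p(I)) = 1/(44159 - (170 - 1*75)) = 1/(44159 - (170 - 75)) = 1/(44159 - 1*95) = 1/(44159 - 95) = 1/44064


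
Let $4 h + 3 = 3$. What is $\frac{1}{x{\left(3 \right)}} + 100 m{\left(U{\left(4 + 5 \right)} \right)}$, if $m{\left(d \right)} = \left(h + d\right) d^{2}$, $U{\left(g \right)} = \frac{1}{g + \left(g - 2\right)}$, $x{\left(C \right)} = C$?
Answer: $\frac{1099}{3072} \approx 0.35775$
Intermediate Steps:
$h = 0$ ($h = - \frac{3}{4} + \frac{1}{4} \cdot 3 = - \frac{3}{4} + \frac{3}{4} = 0$)
$U{\left(g \right)} = \frac{1}{-2 + 2 g}$ ($U{\left(g \right)} = \frac{1}{g + \left(g - 2\right)} = \frac{1}{g + \left(-2 + g\right)} = \frac{1}{-2 + 2 g}$)
$m{\left(d \right)} = d^{3}$ ($m{\left(d \right)} = \left(0 + d\right) d^{2} = d d^{2} = d^{3}$)
$\frac{1}{x{\left(3 \right)}} + 100 m{\left(U{\left(4 + 5 \right)} \right)} = \frac{1}{3} + 100 \left(\frac{1}{2 \left(-1 + \left(4 + 5\right)\right)}\right)^{3} = \frac{1}{3} + 100 \left(\frac{1}{2 \left(-1 + 9\right)}\right)^{3} = \frac{1}{3} + 100 \left(\frac{1}{2 \cdot 8}\right)^{3} = \frac{1}{3} + 100 \left(\frac{1}{2} \cdot \frac{1}{8}\right)^{3} = \frac{1}{3} + \frac{100}{4096} = \frac{1}{3} + 100 \cdot \frac{1}{4096} = \frac{1}{3} + \frac{25}{1024} = \frac{1099}{3072}$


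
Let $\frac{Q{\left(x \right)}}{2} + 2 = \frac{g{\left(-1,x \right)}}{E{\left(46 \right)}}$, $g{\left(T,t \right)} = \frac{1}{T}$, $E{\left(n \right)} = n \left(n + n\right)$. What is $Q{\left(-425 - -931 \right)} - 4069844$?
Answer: $- \frac{8611798369}{2116} \approx -4.0698 \cdot 10^{6}$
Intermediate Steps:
$E{\left(n \right)} = 2 n^{2}$ ($E{\left(n \right)} = n 2 n = 2 n^{2}$)
$Q{\left(x \right)} = - \frac{8465}{2116}$ ($Q{\left(x \right)} = -4 + 2 \frac{1}{\left(-1\right) 2 \cdot 46^{2}} = -4 + 2 \left(- \frac{1}{2 \cdot 2116}\right) = -4 + 2 \left(- \frac{1}{4232}\right) = -4 - \frac{1}{2116} = - \frac{8465}{2116}$)
$Q{\left(-425 - -931 \right)} - 4069844 = - \frac{8465}{2116} - 4069844 = - \frac{8611798369}{2116}$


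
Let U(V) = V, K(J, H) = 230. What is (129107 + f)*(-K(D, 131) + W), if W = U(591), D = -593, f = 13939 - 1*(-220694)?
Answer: 131310140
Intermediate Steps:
f = 234633 (f = 13939 + 220694 = 234633)
W = 591
(129107 + f)*(-K(D, 131) + W) = (129107 + 234633)*(-1*230 + 591) = 363740*(-230 + 591) = 363740*361 = 131310140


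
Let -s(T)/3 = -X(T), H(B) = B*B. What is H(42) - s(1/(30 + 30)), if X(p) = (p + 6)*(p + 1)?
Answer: 2094779/1200 ≈ 1745.6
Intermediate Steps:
H(B) = B²
X(p) = (1 + p)*(6 + p) (X(p) = (6 + p)*(1 + p) = (1 + p)*(6 + p))
s(T) = 18 + 3*T² + 21*T (s(T) = -(-3)*(6 + T² + 7*T) = -3*(-6 - T² - 7*T) = 18 + 3*T² + 21*T)
H(42) - s(1/(30 + 30)) = 42² - (18 + 3*(1/(30 + 30))² + 21/(30 + 30)) = 1764 - (18 + 3*(1/60)² + 21/60) = 1764 - (18 + 3*(1/60)² + 21*(1/60)) = 1764 - (18 + 3*(1/3600) + 7/20) = 1764 - (18 + 1/1200 + 7/20) = 1764 - 1*22021/1200 = 1764 - 22021/1200 = 2094779/1200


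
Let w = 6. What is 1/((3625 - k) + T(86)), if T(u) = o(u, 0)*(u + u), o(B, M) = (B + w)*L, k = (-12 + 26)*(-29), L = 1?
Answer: 1/19855 ≈ 5.0365e-5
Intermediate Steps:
k = -406 (k = 14*(-29) = -406)
o(B, M) = 6 + B (o(B, M) = (B + 6)*1 = (6 + B)*1 = 6 + B)
T(u) = 2*u*(6 + u) (T(u) = (6 + u)*(u + u) = (6 + u)*(2*u) = 2*u*(6 + u))
1/((3625 - k) + T(86)) = 1/((3625 - 1*(-406)) + 2*86*(6 + 86)) = 1/((3625 + 406) + 2*86*92) = 1/(4031 + 15824) = 1/19855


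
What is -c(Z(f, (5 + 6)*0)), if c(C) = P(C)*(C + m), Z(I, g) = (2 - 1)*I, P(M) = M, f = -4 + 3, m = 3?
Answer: 2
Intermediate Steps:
f = -1
Z(I, g) = I (Z(I, g) = 1*I = I)
c(C) = C*(3 + C) (c(C) = C*(C + 3) = C*(3 + C))
-c(Z(f, (5 + 6)*0)) = -(-1)*(3 - 1) = -(-1)*2 = -1*(-2) = 2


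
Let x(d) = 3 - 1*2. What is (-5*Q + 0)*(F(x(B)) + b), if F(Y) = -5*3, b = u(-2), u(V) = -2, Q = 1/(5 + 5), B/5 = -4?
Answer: 17/2 ≈ 8.5000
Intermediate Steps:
B = -20 (B = 5*(-4) = -20)
x(d) = 1 (x(d) = 3 - 2 = 1)
Q = 1/10 ≈ 0.10000
b = -2
F(Y) = -15
(-5*Q + 0)*(F(x(B)) + b) = (-5*1/10 + 0)*(-15 - 2) = (-1/2 + 0)*(-17) = -1/2*(-17) = 17/2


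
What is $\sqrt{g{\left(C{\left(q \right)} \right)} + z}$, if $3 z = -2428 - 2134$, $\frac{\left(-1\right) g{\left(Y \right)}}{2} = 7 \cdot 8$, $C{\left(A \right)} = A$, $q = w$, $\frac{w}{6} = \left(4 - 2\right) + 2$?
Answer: $\frac{i \sqrt{14694}}{3} \approx 40.406 i$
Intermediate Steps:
$w = 24$ ($w = 6 \left(\left(4 - 2\right) + 2\right) = 6 \left(2 + 2\right) = 6 \cdot 4 = 24$)
$q = 24$
$g{\left(Y \right)} = -112$ ($g{\left(Y \right)} = - 2 \cdot 7 \cdot 8 = \left(-2\right) 56 = -112$)
$z = - \frac{4562}{3}$ ($z = \frac{-2428 - 2134}{3} = \frac{1}{3} \left(-4562\right) = - \frac{4562}{3} \approx -1520.7$)
$\sqrt{g{\left(C{\left(q \right)} \right)} + z} = \sqrt{-112 - \frac{4562}{3}} = \sqrt{- \frac{4898}{3}} = \frac{i \sqrt{14694}}{3}$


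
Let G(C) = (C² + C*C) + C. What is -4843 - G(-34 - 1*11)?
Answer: -8848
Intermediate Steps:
G(C) = C + 2*C² (G(C) = (C² + C²) + C = 2*C² + C = C + 2*C²)
-4843 - G(-34 - 1*11) = -4843 - (-34 - 1*11)*(1 + 2*(-34 - 1*11)) = -4843 - (-34 - 11)*(1 + 2*(-34 - 11)) = -4843 - (-45)*(1 + 2*(-45)) = -4843 - (-45)*(1 - 90) = -4843 - (-45)*(-89) = -4843 - 1*4005 = -4843 - 4005 = -8848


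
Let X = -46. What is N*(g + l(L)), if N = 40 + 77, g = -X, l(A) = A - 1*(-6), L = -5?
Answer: 5499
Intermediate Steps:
l(A) = 6 + A (l(A) = A + 6 = 6 + A)
g = 46 (g = -1*(-46) = 46)
N = 117
N*(g + l(L)) = 117*(46 + (6 - 5)) = 117*(46 + 1) = 117*47 = 5499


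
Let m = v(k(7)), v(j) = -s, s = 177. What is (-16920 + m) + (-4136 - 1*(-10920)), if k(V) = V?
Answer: -10313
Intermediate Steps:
v(j) = -177 (v(j) = -1*177 = -177)
m = -177
(-16920 + m) + (-4136 - 1*(-10920)) = (-16920 - 177) + (-4136 - 1*(-10920)) = -17097 + (-4136 + 10920) = -17097 + 6784 = -10313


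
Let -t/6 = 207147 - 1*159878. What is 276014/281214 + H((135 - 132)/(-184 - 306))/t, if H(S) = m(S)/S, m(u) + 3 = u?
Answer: 13023893087/13292704566 ≈ 0.97978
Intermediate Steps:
m(u) = -3 + u
t = -283614 (t = -6*(207147 - 1*159878) = -6*(207147 - 159878) = -6*47269 = -283614)
H(S) = (-3 + S)/S
276014/281214 + H((135 - 132)/(-184 - 306))/t = 276014/281214 + ((-3 + (135 - 132)/(-184 - 306))/(((135 - 132)/(-184 - 306))))/(-283614) = 276014*(1/281214) + ((-3 + 3/(-490))/((3/(-490))))*(-1/283614) = 138007/140607 + ((-3 + 3*(-1/490))/((3*(-1/490))))*(-1/283614) = 138007/140607 + ((-3 - 3/490)/(-3/490))*(-1/283614) = 138007/140607 - 490/3*(-1473/490)*(-1/283614) = 138007/140607 + 491*(-1/283614) = 138007/140607 - 491/283614 = 13023893087/13292704566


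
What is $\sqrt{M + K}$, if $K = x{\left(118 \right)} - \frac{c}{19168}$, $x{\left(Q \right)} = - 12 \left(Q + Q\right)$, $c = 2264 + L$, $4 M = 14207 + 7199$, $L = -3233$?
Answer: $\frac{\sqrt{57857104510}}{4792} \approx 50.195$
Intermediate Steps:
$M = \frac{10703}{2}$ ($M = \frac{14207 + 7199}{4} = \frac{1}{4} \cdot 21406 = \frac{10703}{2} \approx 5351.5$)
$c = -969$ ($c = 2264 - 3233 = -969$)
$x{\left(Q \right)} = - 24 Q$ ($x{\left(Q \right)} = - 12 \cdot 2 Q = - 24 Q$)
$K = - \frac{54282807}{19168}$ ($K = \left(-24\right) 118 - - \frac{969}{19168} = -2832 - \left(-969\right) \frac{1}{19168} = -2832 - - \frac{969}{19168} = -2832 + \frac{969}{19168} = - \frac{54282807}{19168} \approx -2831.9$)
$\sqrt{M + K} = \sqrt{\frac{10703}{2} - \frac{54282807}{19168}} = \sqrt{\frac{48294745}{19168}} = \frac{\sqrt{57857104510}}{4792}$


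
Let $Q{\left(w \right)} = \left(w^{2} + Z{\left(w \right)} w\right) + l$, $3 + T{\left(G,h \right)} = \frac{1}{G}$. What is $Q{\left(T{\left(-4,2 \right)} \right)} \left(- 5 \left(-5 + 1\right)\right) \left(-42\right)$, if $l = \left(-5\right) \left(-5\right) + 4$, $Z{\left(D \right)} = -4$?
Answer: $- \frac{88305}{2} \approx -44153.0$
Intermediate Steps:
$T{\left(G,h \right)} = -3 + \frac{1}{G}$
$l = 29$ ($l = 25 + 4 = 29$)
$Q{\left(w \right)} = 29 + w^{2} - 4 w$ ($Q{\left(w \right)} = \left(w^{2} - 4 w\right) + 29 = 29 + w^{2} - 4 w$)
$Q{\left(T{\left(-4,2 \right)} \right)} \left(- 5 \left(-5 + 1\right)\right) \left(-42\right) = \left(29 + \left(-3 + \frac{1}{-4}\right)^{2} - 4 \left(-3 + \frac{1}{-4}\right)\right) \left(- 5 \left(-5 + 1\right)\right) \left(-42\right) = \left(29 + \left(-3 - \frac{1}{4}\right)^{2} - 4 \left(-3 - \frac{1}{4}\right)\right) \left(\left(-5\right) \left(-4\right)\right) \left(-42\right) = \left(29 + \left(- \frac{13}{4}\right)^{2} - -13\right) 20 \left(-42\right) = \left(29 + \frac{169}{16} + 13\right) 20 \left(-42\right) = \frac{841}{16} \cdot 20 \left(-42\right) = \frac{4205}{4} \left(-42\right) = - \frac{88305}{2}$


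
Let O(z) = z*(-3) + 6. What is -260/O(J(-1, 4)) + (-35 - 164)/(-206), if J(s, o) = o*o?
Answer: 30959/4326 ≈ 7.1565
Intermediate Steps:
J(s, o) = o**2
O(z) = 6 - 3*z (O(z) = -3*z + 6 = 6 - 3*z)
-260/O(J(-1, 4)) + (-35 - 164)/(-206) = -260/(6 - 3*4**2) + (-35 - 164)/(-206) = -260/(6 - 3*16) - 199*(-1/206) = -260/(6 - 48) + 199/206 = -260/(-42) + 199/206 = -260*(-1/42) + 199/206 = 130/21 + 199/206 = 30959/4326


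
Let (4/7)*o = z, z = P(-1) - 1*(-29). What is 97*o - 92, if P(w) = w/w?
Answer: 10001/2 ≈ 5000.5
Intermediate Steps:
P(w) = 1
z = 30 (z = 1 - 1*(-29) = 1 + 29 = 30)
o = 105/2 (o = (7/4)*30 = 105/2 ≈ 52.500)
97*o - 92 = 97*(105/2) - 92 = 10185/2 - 92 = 10001/2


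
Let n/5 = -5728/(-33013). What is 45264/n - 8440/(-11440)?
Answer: 6677749478/127985 ≈ 52176.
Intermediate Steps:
n = 28640/33013 (n = 5*(-5728/(-33013)) = 5*(-5728*(-1/33013)) = 5*(5728/33013) = 28640/33013 ≈ 0.86754)
45264/n - 8440/(-11440) = 45264/(28640/33013) - 8440/(-11440) = 45264*(33013/28640) - 8440*(-1/11440) = 93393777/1790 + 211/286 = 6677749478/127985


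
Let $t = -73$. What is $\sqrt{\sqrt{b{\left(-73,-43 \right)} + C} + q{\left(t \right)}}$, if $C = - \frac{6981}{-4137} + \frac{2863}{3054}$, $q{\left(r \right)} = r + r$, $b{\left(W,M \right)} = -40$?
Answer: $\frac{\sqrt{-2589521096896776 + 4211466 i \sqrt{662901194174730}}}{4211466} \approx 0.25292 + 12.086 i$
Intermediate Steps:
$q{\left(r \right)} = 2 r$
$C = \frac{11054735}{4211466}$ ($C = \left(-6981\right) \left(- \frac{1}{4137}\right) + 2863 \cdot \frac{1}{3054} = \frac{2327}{1379} + \frac{2863}{3054} = \frac{11054735}{4211466} \approx 2.6249$)
$\sqrt{\sqrt{b{\left(-73,-43 \right)} + C} + q{\left(t \right)}} = \sqrt{\sqrt{-40 + \frac{11054735}{4211466}} + 2 \left(-73\right)} = \sqrt{\sqrt{- \frac{157403905}{4211466}} - 146} = \sqrt{\frac{i \sqrt{662901194174730}}{4211466} - 146} = \sqrt{-146 + \frac{i \sqrt{662901194174730}}{4211466}}$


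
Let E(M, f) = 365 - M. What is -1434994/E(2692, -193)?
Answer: 1434994/2327 ≈ 616.67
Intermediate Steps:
-1434994/E(2692, -193) = -1434994/(365 - 1*2692) = -1434994/(365 - 2692) = -1434994/(-2327) = -1434994*(-1/2327) = 1434994/2327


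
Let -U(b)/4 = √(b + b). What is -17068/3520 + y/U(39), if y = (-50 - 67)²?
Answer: -4267/880 - 351*√78/8 ≈ -392.34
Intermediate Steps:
y = 13689 (y = (-117)² = 13689)
U(b) = -4*√2*√b (U(b) = -4*√(b + b) = -4*√2*√b)
-17068/3520 + y/U(39) = -17068/3520 + 13689/((-4*√2*√39)) = -17068*1/3520 + 13689/((-4*√78)) = -4267/880 + 13689*(-√78/312) = -4267/880 - 351*√78/8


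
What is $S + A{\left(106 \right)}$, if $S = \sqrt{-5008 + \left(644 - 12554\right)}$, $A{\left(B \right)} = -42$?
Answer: $-42 + i \sqrt{16918} \approx -42.0 + 130.07 i$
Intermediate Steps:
$S = i \sqrt{16918}$ ($S = \sqrt{-5008 + \left(644 - 12554\right)} = \sqrt{-5008 - 11910} = \sqrt{-16918} = i \sqrt{16918} \approx 130.07 i$)
$S + A{\left(106 \right)} = i \sqrt{16918} - 42 = -42 + i \sqrt{16918}$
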